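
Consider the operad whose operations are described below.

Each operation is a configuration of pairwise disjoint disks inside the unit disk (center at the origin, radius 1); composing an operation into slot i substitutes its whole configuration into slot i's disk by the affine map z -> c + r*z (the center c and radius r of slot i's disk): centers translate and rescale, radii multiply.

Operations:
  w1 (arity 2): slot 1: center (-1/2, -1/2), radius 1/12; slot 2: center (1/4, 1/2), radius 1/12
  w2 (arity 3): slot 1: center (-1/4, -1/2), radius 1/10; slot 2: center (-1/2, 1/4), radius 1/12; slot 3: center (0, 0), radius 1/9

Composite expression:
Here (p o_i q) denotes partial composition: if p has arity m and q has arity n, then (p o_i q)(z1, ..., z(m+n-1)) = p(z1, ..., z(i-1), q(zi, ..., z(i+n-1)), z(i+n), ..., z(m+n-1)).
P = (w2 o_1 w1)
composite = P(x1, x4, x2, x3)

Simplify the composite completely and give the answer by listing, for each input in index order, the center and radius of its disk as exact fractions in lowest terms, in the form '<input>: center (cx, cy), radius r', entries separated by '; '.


x1: center (-3/10, -11/20), radius 1/120; x2: center (-1/2, 1/4), radius 1/12; x3: center (0, 0), radius 1/9; x4: center (-9/40, -9/20), radius 1/120

Follow each x-input down from w2: c' goes to c + r*c', radius to r*r'.
for x1, the 2-step affine chain lands on center (-3/10, -11/20), radius 1/120
for x4, the 2-step affine chain lands on center (-9/40, -9/20), radius 1/120
for x2, the 1-step affine chain lands on center (-1/2, 1/4), radius 1/12
for x3, the 1-step affine chain lands on center (0, 0), radius 1/9


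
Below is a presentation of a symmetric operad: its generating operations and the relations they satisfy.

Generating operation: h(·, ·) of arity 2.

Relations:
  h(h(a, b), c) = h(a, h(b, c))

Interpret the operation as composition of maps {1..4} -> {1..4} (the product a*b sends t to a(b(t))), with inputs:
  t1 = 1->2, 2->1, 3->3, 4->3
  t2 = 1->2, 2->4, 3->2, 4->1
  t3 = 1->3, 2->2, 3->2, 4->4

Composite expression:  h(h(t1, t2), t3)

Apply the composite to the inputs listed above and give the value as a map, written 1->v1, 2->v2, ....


1->1, 2->3, 3->3, 4->2

h(t1, t2) = 1->1, 2->3, 3->1, 4->2
h(h(t1, t2), t3) = 1->1, 2->3, 3->3, 4->2


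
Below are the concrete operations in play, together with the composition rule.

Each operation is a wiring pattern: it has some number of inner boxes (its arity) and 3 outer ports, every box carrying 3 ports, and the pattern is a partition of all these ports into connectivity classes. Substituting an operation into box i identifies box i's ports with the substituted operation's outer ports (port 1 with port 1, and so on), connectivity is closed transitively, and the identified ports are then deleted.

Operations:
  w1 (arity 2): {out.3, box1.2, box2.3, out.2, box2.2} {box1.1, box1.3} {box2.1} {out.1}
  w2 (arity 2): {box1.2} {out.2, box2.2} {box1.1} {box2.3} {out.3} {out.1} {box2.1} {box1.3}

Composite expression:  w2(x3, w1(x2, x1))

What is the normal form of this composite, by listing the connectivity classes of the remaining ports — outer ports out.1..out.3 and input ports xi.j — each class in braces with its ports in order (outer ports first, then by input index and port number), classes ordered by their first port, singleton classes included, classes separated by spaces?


{out.1} {out.2, x1.2, x1.3, x2.2} {out.3} {x1.1} {x2.1, x2.3} {x3.1} {x3.2} {x3.3}

Treat the ports identified at w2 as solder joints: merge, then drop.
composing w1 on (x2, x1), with out.j its own outer ports: {out.1} {out.2, out.3, x1.2, x1.3, x2.2} {x1.1} {x2.1, x2.3}
composing w2 on (x3, x2, x1), with out.j its own outer ports: {out.1} {out.2, x1.2, x1.3, x2.2} {out.3} {x1.1} {x2.1, x2.3} {x3.1} {x3.2} {x3.3}


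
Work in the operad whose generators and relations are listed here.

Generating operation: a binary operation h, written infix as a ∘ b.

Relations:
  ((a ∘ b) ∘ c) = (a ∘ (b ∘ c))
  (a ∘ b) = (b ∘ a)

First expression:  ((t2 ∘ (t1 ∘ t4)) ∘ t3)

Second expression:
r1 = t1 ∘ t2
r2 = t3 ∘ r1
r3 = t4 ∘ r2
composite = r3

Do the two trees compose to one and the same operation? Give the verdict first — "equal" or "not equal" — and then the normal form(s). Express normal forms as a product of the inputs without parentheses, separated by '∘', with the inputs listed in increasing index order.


equal — both sides give t1 ∘ t2 ∘ t3 ∘ t4

The first expression reduces to t1 ∘ t2 ∘ t3 ∘ t4
The second expression reduces to t1 ∘ t2 ∘ t3 ∘ t4
One common form — equal.


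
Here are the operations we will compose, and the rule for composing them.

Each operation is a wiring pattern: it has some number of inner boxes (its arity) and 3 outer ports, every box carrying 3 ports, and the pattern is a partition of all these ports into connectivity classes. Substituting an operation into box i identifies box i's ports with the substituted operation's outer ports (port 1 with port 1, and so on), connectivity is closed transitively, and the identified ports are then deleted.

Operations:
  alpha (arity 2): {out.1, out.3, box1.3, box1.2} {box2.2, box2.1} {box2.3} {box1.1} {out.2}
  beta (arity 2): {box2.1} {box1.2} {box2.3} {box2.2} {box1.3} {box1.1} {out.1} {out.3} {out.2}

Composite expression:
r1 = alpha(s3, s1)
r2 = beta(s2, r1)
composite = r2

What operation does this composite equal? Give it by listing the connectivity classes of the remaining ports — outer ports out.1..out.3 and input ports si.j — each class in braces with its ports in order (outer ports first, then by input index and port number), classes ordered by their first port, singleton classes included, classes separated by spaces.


{out.1} {out.2} {out.3} {s1.1, s1.2} {s1.3} {s2.1} {s2.2} {s2.3} {s3.1} {s3.2, s3.3}


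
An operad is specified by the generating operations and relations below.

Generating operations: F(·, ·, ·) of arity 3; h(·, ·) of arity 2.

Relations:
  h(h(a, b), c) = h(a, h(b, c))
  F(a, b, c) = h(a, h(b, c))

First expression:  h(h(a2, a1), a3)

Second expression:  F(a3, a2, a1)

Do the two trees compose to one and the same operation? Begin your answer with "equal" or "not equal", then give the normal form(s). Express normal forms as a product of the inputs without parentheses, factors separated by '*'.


not equal: they reduce to a2 * a1 * a3 and a3 * a2 * a1

The first expression, normalized: a2 * a1 * a3
The second expression, normalized: a3 * a2 * a1
The forms do not match — not equal.


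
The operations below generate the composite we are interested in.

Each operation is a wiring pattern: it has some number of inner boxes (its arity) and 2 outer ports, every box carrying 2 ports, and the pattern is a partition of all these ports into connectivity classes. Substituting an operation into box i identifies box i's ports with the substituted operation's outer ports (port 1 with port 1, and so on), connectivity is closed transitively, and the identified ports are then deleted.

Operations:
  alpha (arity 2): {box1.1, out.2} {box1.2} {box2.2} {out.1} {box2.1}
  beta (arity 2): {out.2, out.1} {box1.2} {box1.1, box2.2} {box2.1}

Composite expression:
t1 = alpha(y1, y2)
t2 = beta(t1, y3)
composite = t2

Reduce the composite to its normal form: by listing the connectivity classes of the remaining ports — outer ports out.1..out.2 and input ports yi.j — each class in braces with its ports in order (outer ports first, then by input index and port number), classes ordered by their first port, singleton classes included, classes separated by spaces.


{out.1, out.2} {y1.1} {y1.2} {y2.1} {y2.2} {y3.1} {y3.2}

Connectivity passes through glued beta-boundaries; trace each wire chain.
stage alpha: inputs (y1, y2), connectivity {out.1} {out.2, y1.1} {y1.2} {y2.1} {y2.2}, out.j its boundary
stage beta: inputs (y1, y2, y3), connectivity {out.1, out.2} {y1.1} {y1.2} {y2.1} {y2.2} {y3.1} {y3.2}, out.j its boundary


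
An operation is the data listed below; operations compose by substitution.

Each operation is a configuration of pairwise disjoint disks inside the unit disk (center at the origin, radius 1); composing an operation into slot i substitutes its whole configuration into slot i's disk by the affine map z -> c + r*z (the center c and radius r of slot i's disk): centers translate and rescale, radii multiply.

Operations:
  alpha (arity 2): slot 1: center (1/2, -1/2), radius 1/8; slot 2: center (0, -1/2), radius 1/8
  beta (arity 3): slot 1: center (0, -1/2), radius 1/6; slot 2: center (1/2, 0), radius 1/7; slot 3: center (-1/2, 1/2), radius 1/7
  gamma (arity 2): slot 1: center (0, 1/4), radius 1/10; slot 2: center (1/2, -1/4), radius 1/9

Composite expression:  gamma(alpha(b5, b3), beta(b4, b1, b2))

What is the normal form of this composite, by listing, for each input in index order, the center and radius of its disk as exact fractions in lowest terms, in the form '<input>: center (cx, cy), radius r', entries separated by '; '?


b1: center (5/9, -1/4), radius 1/63; b2: center (4/9, -7/36), radius 1/63; b3: center (0, 1/5), radius 1/80; b4: center (1/2, -11/36), radius 1/54; b5: center (1/20, 1/5), radius 1/80

Only the slot chain above each b matters under gamma; compose those maps.
b5 passes through 2 substitutions, ending at center (1/20, 1/5), radius 1/80
b3 passes through 2 substitutions, ending at center (0, 1/5), radius 1/80
b4 passes through 2 substitutions, ending at center (1/2, -11/36), radius 1/54
b1 passes through 2 substitutions, ending at center (5/9, -1/4), radius 1/63
b2 passes through 2 substitutions, ending at center (4/9, -7/36), radius 1/63


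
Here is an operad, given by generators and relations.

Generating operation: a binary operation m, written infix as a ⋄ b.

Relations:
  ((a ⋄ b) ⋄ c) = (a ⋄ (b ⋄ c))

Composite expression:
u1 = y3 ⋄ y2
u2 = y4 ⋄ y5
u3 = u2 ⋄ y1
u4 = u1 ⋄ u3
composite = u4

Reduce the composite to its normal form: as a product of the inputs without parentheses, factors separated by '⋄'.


y3 ⋄ y2 ⋄ y4 ⋄ y5 ⋄ y1

Under associativity of m, the answer is the y's in reading order.
(y3 ⋄ y2) spells out as y3 ⋄ y2
(y4 ⋄ y5) spells out as y4 ⋄ y5
((y4 ⋄ y5) ⋄ y1) spells out as y4 ⋄ y5 ⋄ y1
((y3 ⋄ y2) ⋄ ((y4 ⋄ y5) ⋄ y1)) spells out as y3 ⋄ y2 ⋄ y4 ⋄ y5 ⋄ y1


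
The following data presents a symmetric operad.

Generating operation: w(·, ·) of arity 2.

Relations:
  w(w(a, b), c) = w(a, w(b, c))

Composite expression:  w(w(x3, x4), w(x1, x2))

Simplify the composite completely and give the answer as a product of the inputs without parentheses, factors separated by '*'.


x3 * x4 * x1 * x2


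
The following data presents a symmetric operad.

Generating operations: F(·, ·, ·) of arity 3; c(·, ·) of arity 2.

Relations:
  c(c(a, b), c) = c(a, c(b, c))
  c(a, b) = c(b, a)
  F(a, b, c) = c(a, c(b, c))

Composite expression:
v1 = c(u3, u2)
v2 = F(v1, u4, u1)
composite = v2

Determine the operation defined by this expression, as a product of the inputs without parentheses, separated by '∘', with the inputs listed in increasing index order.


u1 ∘ u2 ∘ u3 ∘ u4


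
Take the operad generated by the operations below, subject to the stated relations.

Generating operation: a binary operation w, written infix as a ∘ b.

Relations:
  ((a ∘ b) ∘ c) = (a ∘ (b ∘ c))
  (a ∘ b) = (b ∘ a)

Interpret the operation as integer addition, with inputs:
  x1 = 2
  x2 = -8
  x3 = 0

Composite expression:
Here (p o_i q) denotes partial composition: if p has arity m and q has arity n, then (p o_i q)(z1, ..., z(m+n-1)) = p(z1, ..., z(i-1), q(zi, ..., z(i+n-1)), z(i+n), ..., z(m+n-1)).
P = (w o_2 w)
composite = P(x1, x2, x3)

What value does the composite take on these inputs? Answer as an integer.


(x2 ∘ x3) = -8
(x1 ∘ (x2 ∘ x3)) = -6

-6


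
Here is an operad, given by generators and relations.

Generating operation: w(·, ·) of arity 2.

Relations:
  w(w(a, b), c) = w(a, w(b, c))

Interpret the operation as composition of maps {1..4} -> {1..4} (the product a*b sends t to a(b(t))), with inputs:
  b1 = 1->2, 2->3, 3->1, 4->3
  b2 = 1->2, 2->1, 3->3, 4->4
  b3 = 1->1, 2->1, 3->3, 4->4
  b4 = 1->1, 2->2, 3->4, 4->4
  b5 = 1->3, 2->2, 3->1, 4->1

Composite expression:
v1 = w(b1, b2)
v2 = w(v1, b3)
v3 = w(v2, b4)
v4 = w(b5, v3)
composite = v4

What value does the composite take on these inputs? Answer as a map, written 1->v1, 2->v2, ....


1->1, 2->1, 3->1, 4->1


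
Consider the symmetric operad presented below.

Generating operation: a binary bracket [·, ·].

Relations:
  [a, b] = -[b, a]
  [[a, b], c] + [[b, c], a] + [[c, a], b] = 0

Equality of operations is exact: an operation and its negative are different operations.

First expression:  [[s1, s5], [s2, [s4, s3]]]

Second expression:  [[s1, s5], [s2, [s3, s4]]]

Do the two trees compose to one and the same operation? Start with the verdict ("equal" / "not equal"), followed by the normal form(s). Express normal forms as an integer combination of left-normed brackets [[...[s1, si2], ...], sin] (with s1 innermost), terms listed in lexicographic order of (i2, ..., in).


not equal: they reduce to -[[[[s1, s5], s2], s3], s4] + [[[[s1, s5], s2], s4], s3] + [[[[s1, s5], s3], s4], s2] - [[[[s1, s5], s4], s3], s2] and [[[[s1, s5], s2], s3], s4] - [[[[s1, s5], s2], s4], s3] - [[[[s1, s5], s3], s4], s2] + [[[[s1, s5], s4], s3], s2]

The first expression, normalized: -[[[[s1, s5], s2], s3], s4] + [[[[s1, s5], s2], s4], s3] + [[[[s1, s5], s3], s4], s2] - [[[[s1, s5], s4], s3], s2]
The second expression, normalized: [[[[s1, s5], s2], s3], s4] - [[[[s1, s5], s2], s4], s3] - [[[[s1, s5], s3], s4], s2] + [[[[s1, s5], s4], s3], s2]
They disagree, so not equal.


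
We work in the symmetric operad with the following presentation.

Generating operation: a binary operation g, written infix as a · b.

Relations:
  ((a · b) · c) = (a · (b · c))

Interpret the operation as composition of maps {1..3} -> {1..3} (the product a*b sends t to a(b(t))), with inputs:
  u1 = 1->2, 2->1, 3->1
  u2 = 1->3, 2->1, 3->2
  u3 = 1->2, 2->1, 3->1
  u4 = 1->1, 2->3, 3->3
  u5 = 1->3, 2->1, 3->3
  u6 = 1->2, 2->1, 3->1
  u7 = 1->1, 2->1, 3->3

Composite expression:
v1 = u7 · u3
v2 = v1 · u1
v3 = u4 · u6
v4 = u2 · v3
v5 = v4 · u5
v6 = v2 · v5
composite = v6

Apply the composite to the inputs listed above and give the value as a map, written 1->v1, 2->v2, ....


(u7 · u3) = 1->1, 2->1, 3->1
((u7 · u3) · u1) = 1->1, 2->1, 3->1
(u4 · u6) = 1->3, 2->1, 3->1
(u2 · (u4 · u6)) = 1->2, 2->3, 3->3
((u2 · (u4 · u6)) · u5) = 1->3, 2->2, 3->3
(((u7 · u3) · u1) · ((u2 · (u4 · u6)) · u5)) = 1->1, 2->1, 3->1

1->1, 2->1, 3->1


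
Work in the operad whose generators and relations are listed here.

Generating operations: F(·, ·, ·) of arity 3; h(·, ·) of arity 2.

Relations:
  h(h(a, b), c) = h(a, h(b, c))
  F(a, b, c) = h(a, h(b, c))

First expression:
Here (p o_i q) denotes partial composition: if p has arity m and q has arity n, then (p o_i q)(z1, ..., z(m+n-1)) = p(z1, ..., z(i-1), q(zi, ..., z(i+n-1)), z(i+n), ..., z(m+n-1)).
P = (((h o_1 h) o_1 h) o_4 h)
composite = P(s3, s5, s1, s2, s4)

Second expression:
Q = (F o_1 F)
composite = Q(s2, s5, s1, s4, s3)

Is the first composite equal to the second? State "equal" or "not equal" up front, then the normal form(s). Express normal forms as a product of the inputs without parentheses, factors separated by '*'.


In normal form, the first expression is s3 * s5 * s1 * s2 * s4
In normal form, the second expression is s2 * s5 * s1 * s4 * s3
Distinct normal forms: not equal.

not equal; first: s3 * s5 * s1 * s2 * s4; second: s2 * s5 * s1 * s4 * s3


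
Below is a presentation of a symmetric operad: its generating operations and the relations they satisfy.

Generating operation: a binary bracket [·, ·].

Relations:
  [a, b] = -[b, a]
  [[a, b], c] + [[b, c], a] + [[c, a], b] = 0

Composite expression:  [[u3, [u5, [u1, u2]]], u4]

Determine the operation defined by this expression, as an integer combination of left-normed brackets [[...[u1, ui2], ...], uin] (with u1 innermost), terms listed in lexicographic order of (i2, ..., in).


Left-normed coefficients sit on the u1-initial expansion words.
Composite bracket: [[u3, [u5, [u1, u2]]], u4]
Under [a, b] = ab - ba we get 16 signed associative words (2^4 = 16).
Collect the words opening with u1:
  sign of u1u2u5u3u4 is +1, so it contributes +[[[[u1, u2], u5], u3], u4]

[[[[u1, u2], u5], u3], u4]


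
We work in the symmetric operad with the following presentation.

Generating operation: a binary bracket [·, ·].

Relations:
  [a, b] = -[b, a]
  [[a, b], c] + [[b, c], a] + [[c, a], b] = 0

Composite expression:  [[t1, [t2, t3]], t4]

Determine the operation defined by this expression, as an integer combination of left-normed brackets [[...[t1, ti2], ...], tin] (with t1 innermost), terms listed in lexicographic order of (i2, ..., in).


[[[t1, t2], t3], t4] - [[[t1, t3], t2], t4]

In the tensor algebra, words opening t1 carry the t1-anchored form.
Composite bracket: [[t1, [t2, t3]], t4]
Each bracket splits as ab - ba, giving 8 signed words (2^3 = 8).
The t1-initial words carry the normal form:
  sign of t1t2t3t4 is +1, so it contributes +[[[t1, t2], t3], t4]
  sign of t1t3t2t4 is -1, so it contributes -[[[t1, t3], t2], t4]


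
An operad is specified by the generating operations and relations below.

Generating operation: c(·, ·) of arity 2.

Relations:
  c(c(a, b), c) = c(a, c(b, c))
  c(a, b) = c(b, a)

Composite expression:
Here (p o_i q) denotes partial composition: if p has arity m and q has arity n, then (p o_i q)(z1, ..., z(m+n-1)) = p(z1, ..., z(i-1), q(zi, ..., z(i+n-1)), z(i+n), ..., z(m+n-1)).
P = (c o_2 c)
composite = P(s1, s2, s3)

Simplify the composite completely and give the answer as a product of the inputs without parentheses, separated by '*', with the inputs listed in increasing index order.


s1 * s2 * s3

Key point: c commutes, so take the s-inputs in any fixed order.
c(s2, s3) reduces to s2 * s3
c(s1, c(s2, s3)) reduces to s1 * s2 * s3
putting the inputs in ascending order: s1 * s2 * s3


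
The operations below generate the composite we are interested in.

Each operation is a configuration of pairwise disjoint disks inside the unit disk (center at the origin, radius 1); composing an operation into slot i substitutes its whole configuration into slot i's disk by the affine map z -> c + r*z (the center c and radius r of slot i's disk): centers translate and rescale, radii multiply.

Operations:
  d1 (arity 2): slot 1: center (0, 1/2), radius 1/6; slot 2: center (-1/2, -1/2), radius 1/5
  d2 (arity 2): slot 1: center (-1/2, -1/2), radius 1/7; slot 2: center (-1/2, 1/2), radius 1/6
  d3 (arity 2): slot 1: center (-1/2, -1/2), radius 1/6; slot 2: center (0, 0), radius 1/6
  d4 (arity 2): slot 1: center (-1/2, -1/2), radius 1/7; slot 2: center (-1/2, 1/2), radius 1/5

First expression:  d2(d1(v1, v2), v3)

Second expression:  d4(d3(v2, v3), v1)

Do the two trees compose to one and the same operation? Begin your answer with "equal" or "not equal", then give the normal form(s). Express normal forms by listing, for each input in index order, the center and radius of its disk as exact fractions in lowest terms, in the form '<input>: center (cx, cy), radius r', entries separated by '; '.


not equal: they reduce to v1: center (-1/2, -3/7), radius 1/42; v2: center (-4/7, -4/7), radius 1/35; v3: center (-1/2, 1/2), radius 1/6 and v1: center (-1/2, 1/2), radius 1/5; v2: center (-4/7, -4/7), radius 1/42; v3: center (-1/2, -1/2), radius 1/42

Normal form of the first expression: v1: center (-1/2, -3/7), radius 1/42; v2: center (-4/7, -4/7), radius 1/35; v3: center (-1/2, 1/2), radius 1/6
Normal form of the second expression: v1: center (-1/2, 1/2), radius 1/5; v2: center (-4/7, -4/7), radius 1/42; v3: center (-1/2, -1/2), radius 1/42
Different reductions; not equal.


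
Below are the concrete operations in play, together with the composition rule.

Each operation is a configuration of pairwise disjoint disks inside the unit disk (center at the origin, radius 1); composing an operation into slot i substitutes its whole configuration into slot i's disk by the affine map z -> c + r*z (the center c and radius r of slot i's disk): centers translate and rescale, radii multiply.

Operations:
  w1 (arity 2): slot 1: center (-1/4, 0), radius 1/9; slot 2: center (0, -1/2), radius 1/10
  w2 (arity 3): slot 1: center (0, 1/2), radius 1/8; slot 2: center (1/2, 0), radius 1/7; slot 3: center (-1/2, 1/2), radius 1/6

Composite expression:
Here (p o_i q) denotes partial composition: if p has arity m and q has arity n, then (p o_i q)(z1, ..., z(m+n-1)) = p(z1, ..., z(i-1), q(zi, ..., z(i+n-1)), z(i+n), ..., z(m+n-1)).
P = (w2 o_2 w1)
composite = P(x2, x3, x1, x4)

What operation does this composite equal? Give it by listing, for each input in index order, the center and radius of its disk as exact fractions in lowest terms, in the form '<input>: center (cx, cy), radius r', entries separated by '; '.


Nesting under w2 composes maps z -> c + r*z down each x-path.
x2 passes through 1 substitution, ending at center (0, 1/2), radius 1/8
x3 passes through 2 substitutions, ending at center (13/28, 0), radius 1/63
x1 passes through 2 substitutions, ending at center (1/2, -1/14), radius 1/70
x4 passes through 1 substitution, ending at center (-1/2, 1/2), radius 1/6

x1: center (1/2, -1/14), radius 1/70; x2: center (0, 1/2), radius 1/8; x3: center (13/28, 0), radius 1/63; x4: center (-1/2, 1/2), radius 1/6


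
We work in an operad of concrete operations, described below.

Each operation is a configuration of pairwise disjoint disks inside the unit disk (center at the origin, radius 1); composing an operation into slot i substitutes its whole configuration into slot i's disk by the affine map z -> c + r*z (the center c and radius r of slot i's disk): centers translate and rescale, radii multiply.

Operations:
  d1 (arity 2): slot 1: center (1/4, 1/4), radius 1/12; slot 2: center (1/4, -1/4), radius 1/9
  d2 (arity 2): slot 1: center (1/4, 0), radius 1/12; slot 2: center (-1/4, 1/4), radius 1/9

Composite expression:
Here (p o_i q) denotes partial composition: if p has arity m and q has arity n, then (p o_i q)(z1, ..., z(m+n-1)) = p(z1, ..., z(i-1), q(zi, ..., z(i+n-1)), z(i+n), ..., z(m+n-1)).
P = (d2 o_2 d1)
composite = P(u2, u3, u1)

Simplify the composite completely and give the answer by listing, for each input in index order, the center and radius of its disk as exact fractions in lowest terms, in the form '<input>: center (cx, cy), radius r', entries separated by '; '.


u1: center (-2/9, 2/9), radius 1/81; u2: center (1/4, 0), radius 1/12; u3: center (-2/9, 5/18), radius 1/108

Only the slot chain above each u matters under d2; compose those maps.
input u2: applying the 1 nested substitution gives center (1/4, 0), radius 1/12
input u3: applying the 2 nested substitutions gives center (-2/9, 5/18), radius 1/108
input u1: applying the 2 nested substitutions gives center (-2/9, 2/9), radius 1/81


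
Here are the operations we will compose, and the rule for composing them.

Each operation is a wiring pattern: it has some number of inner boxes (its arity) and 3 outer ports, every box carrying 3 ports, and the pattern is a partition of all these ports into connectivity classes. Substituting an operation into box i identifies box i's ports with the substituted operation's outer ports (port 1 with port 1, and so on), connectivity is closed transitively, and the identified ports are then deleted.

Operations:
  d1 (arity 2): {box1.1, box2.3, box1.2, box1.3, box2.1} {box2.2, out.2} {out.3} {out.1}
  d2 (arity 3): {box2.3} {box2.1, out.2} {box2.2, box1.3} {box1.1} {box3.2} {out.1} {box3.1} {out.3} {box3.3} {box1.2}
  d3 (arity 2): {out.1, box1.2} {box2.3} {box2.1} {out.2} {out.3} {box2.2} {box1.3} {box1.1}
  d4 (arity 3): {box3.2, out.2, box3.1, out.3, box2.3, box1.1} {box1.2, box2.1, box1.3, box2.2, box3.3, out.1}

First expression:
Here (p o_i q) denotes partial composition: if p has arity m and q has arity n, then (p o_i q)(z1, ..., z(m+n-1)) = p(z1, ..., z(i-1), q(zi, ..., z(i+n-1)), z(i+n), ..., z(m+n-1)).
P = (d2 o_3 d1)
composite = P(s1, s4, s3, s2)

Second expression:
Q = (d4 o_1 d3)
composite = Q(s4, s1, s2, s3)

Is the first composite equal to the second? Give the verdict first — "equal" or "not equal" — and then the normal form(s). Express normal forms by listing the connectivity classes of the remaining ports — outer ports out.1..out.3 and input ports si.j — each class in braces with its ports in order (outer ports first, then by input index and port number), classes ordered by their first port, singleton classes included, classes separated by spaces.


not equal; first: {out.1} {out.2, s4.1} {out.3} {s1.1} {s1.2} {s1.3, s4.2} {s2.1, s2.3, s3.1, s3.2, s3.3} {s2.2} {s4.3}; second: {out.1, s2.1, s2.2, s3.3} {out.2, out.3, s2.3, s3.1, s3.2, s4.2} {s1.1} {s1.2} {s1.3} {s4.1} {s4.3}

The first composite normalizes to {out.1} {out.2, s4.1} {out.3} {s1.1} {s1.2} {s1.3, s4.2} {s2.1, s2.3, s3.1, s3.2, s3.3} {s2.2} {s4.3}
The second composite normalizes to {out.1, s2.1, s2.2, s3.3} {out.2, out.3, s2.3, s3.1, s3.2, s4.2} {s1.1} {s1.2} {s1.3} {s4.1} {s4.3}
The forms do not match — not equal.


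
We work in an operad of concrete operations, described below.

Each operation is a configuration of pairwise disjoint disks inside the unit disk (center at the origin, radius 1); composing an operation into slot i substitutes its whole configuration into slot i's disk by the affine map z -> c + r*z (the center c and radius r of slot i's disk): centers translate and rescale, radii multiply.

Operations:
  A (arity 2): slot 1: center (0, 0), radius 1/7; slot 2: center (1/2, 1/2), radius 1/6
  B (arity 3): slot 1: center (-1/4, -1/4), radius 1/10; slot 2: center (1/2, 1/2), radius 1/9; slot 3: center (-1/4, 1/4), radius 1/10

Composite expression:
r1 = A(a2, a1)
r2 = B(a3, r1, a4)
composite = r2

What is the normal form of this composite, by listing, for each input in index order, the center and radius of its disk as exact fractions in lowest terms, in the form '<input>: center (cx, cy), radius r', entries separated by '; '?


a1: center (5/9, 5/9), radius 1/54; a2: center (1/2, 1/2), radius 1/63; a3: center (-1/4, -1/4), radius 1/10; a4: center (-1/4, 1/4), radius 1/10

Nesting under B composes maps z -> c + r*z down each a-path.
for a3, the 1-step affine chain lands on center (-1/4, -1/4), radius 1/10
for a2, the 2-step affine chain lands on center (1/2, 1/2), radius 1/63
for a1, the 2-step affine chain lands on center (5/9, 5/9), radius 1/54
for a4, the 1-step affine chain lands on center (-1/4, 1/4), radius 1/10


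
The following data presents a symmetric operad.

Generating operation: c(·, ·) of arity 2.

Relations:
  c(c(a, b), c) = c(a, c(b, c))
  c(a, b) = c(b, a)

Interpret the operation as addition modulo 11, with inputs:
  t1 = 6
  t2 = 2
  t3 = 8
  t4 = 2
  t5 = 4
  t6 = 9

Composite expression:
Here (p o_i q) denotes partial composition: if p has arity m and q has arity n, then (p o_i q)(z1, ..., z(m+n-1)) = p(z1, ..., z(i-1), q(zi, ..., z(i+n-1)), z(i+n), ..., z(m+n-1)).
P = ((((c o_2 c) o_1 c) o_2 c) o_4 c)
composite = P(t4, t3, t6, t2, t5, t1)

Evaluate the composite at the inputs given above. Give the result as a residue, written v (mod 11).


9 (mod 11)

c(t3, t6) = 6
c(t4, c(t3, t6)) = 8
c(t2, t5) = 6
c(c(t2, t5), t1) = 1
c(c(t4, c(t3, t6)), c(c(t2, t5), t1)) = 9


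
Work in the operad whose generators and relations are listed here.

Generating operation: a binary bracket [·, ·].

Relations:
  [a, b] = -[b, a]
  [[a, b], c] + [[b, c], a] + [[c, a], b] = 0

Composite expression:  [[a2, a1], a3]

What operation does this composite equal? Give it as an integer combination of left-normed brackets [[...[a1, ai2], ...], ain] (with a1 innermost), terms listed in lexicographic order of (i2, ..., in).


-[[a1, a2], a3]


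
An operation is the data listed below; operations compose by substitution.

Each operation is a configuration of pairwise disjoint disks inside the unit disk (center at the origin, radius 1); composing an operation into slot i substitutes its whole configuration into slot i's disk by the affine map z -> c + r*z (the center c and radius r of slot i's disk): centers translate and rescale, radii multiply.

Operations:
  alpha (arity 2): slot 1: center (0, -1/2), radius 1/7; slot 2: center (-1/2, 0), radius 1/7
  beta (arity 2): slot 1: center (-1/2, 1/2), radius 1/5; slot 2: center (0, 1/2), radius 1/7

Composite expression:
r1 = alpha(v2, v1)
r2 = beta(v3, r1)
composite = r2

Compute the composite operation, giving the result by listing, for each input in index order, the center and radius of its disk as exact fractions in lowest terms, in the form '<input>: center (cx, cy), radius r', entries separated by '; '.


v1: center (-1/14, 1/2), radius 1/49; v2: center (0, 3/7), radius 1/49; v3: center (-1/2, 1/2), radius 1/5

Nesting under beta composes maps z -> c + r*z down each v-path.
input v3: applying the 1 nested substitution gives center (-1/2, 1/2), radius 1/5
input v2: applying the 2 nested substitutions gives center (0, 3/7), radius 1/49
input v1: applying the 2 nested substitutions gives center (-1/14, 1/2), radius 1/49


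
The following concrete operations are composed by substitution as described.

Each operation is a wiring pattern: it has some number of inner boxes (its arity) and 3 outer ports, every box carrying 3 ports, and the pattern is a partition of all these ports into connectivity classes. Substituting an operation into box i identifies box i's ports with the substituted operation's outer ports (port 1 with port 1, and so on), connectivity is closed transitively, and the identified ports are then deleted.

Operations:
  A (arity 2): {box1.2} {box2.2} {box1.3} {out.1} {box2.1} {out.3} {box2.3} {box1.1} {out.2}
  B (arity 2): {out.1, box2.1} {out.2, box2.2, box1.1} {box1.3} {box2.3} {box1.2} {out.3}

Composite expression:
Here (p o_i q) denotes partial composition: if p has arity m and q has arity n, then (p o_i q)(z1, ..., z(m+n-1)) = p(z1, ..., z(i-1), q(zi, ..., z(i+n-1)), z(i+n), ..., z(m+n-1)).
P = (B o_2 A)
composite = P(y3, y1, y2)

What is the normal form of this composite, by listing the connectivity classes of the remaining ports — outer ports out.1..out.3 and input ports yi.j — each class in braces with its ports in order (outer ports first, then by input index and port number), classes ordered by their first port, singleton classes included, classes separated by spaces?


{out.1} {out.2, y3.1} {out.3} {y1.1} {y1.2} {y1.3} {y2.1} {y2.2} {y2.3} {y3.2} {y3.3}

Reachability decides: close wires over B-identified ports.
A over (y1, y2) gives {out.1} {out.2} {out.3} {y1.1} {y1.2} {y1.3} {y2.1} {y2.2} {y2.3}, out.j being that stage's outer ports
B over (y3, y1, y2) gives {out.1} {out.2, y3.1} {out.3} {y1.1} {y1.2} {y1.3} {y2.1} {y2.2} {y2.3} {y3.2} {y3.3}, out.j being that stage's outer ports


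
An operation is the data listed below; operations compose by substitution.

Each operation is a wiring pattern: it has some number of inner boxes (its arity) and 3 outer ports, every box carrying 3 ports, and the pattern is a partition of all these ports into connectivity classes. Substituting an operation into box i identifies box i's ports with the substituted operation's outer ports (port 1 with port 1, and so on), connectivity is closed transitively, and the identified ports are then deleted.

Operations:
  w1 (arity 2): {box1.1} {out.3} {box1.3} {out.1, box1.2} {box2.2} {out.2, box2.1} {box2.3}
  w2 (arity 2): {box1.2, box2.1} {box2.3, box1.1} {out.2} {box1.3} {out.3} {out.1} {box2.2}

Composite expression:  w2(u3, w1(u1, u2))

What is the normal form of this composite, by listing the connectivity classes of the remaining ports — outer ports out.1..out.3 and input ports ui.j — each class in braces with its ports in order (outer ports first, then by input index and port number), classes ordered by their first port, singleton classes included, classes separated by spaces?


{out.1} {out.2} {out.3} {u1.1} {u1.2, u3.2} {u1.3} {u2.1} {u2.2} {u2.3} {u3.1} {u3.3}

Treat the ports identified at w2 as solder joints: merge, then drop.
through w1, on inputs (u1, u2): {out.1, u1.2} {out.2, u2.1} {out.3} {u1.1} {u1.3} {u2.2} {u2.3} (out.j = stage outer ports)
through w2, on inputs (u3, u1, u2): {out.1} {out.2} {out.3} {u1.1} {u1.2, u3.2} {u1.3} {u2.1} {u2.2} {u2.3} {u3.1} {u3.3} (out.j = stage outer ports)


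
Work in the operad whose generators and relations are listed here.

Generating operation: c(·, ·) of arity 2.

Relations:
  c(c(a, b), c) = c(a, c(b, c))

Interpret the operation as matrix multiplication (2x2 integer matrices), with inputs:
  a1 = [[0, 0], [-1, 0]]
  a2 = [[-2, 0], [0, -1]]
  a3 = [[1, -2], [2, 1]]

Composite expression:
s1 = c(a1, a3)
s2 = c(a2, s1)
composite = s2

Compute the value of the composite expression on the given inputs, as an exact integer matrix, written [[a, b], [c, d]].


[[0, 0], [1, -2]]

c(a1, a3) = [[0, 0], [-1, 2]]
c(a2, c(a1, a3)) = [[0, 0], [1, -2]]


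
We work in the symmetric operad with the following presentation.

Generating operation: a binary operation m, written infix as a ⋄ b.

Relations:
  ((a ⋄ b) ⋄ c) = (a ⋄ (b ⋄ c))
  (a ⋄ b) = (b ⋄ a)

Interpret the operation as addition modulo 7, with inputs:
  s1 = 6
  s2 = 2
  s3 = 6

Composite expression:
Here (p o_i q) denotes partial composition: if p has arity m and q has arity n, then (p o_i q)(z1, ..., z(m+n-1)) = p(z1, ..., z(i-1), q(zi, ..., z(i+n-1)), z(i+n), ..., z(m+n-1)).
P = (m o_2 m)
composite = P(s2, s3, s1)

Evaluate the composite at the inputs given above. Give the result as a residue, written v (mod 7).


0 (mod 7)

(s3 ⋄ s1) = 5
(s2 ⋄ (s3 ⋄ s1)) = 0


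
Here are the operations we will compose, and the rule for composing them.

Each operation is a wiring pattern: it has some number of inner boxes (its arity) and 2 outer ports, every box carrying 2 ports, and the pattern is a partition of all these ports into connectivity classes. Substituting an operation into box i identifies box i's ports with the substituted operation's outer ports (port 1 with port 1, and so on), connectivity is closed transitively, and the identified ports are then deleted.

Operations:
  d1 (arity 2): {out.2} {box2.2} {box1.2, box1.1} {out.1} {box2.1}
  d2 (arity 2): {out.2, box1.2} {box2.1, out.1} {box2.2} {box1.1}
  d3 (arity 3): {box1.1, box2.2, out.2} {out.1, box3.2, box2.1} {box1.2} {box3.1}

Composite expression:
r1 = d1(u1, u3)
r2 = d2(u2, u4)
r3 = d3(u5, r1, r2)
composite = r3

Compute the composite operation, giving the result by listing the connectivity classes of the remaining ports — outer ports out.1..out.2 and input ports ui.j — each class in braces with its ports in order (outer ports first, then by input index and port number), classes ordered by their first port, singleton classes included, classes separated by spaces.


After gluing at d3, chains via deleted ports link the u-ports.
the subtree at d1 composes to {out.1} {out.2} {u1.1, u1.2} {u3.1} {u3.2} on (u1, u3); out.j = own outer ports
the subtree at d2 composes to {out.1, u4.1} {out.2, u2.2} {u2.1} {u4.2} on (u2, u4); out.j = own outer ports
the subtree at d3 composes to {out.1, u2.2} {out.2, u5.1} {u1.1, u1.2} {u2.1} {u3.1} {u3.2} {u4.1} {u4.2} {u5.2} on (u5, u1, u3, u2, u4); out.j = own outer ports

{out.1, u2.2} {out.2, u5.1} {u1.1, u1.2} {u2.1} {u3.1} {u3.2} {u4.1} {u4.2} {u5.2}


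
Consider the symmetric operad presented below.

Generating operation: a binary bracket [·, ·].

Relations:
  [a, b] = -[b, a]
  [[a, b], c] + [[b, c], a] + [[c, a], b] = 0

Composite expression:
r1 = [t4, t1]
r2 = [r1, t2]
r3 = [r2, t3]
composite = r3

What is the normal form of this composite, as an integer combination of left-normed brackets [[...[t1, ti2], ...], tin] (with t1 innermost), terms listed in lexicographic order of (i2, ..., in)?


-[[[t1, t4], t2], t3]

Left-normed coefficients sit on the t1-initial expansion words.
Composite bracket: [[[t4, t1], t2], t3]
Applying ab - ba throughout gives 8 signed words (2^3 = 8).
Collect the words opening with t1:
  the word t1t4t2t3 carries sign -1 and contributes -[[[t1, t4], t2], t3]


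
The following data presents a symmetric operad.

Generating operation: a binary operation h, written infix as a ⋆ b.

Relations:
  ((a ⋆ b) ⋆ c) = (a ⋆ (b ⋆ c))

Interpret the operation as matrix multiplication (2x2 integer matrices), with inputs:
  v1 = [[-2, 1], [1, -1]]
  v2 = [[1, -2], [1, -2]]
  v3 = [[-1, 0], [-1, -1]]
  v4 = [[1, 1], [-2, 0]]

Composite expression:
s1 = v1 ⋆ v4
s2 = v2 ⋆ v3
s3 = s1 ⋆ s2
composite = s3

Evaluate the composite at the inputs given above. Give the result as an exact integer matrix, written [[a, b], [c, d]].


[[-6, -12], [4, 8]]

(v1 ⋆ v4) = [[-4, -2], [3, 1]]
(v2 ⋆ v3) = [[1, 2], [1, 2]]
((v1 ⋆ v4) ⋆ (v2 ⋆ v3)) = [[-6, -12], [4, 8]]


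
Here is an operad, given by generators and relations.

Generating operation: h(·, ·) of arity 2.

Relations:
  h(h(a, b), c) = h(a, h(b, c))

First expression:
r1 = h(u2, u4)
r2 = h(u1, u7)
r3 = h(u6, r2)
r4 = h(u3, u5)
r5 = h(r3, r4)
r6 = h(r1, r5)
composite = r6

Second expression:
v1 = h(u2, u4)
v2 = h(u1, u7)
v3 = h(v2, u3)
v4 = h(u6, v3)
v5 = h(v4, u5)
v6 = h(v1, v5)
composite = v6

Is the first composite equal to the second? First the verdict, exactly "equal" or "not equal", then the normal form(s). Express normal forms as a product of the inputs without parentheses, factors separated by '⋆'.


equal: each reduces to u2 ⋆ u4 ⋆ u6 ⋆ u1 ⋆ u7 ⋆ u3 ⋆ u5

Normal form of the first expression: u2 ⋆ u4 ⋆ u6 ⋆ u1 ⋆ u7 ⋆ u3 ⋆ u5
Normal form of the second expression: u2 ⋆ u4 ⋆ u6 ⋆ u1 ⋆ u7 ⋆ u3 ⋆ u5
Identical normal forms: equal.


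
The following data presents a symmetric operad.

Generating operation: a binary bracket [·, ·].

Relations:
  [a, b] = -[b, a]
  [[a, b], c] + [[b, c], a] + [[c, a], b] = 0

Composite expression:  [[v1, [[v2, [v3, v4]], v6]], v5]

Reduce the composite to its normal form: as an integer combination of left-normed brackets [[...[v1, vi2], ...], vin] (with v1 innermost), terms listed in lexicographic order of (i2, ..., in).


Left-normed coefficients sit on the v1-initial expansion words.
Composite bracket: [[v1, [[v2, [v3, v4]], v6]], v5]
Applying ab - ba throughout gives 32 signed words (2^5 = 32).
The v1-initial words carry the normal form:
  v1v2v3v4v6v5 (sign +1) contributes +[[[[[v1, v2], v3], v4], v6], v5]
  v1v2v4v3v6v5 (sign -1) contributes -[[[[[v1, v2], v4], v3], v6], v5]
  v1v3v4v2v6v5 (sign -1) contributes -[[[[[v1, v3], v4], v2], v6], v5]
  v1v4v3v2v6v5 (sign +1) contributes +[[[[[v1, v4], v3], v2], v6], v5]
  v1v6v2v3v4v5 (sign -1) contributes -[[[[[v1, v6], v2], v3], v4], v5]
  v1v6v2v4v3v5 (sign +1) contributes +[[[[[v1, v6], v2], v4], v3], v5]
  v1v6v3v4v2v5 (sign +1) contributes +[[[[[v1, v6], v3], v4], v2], v5]
  v1v6v4v3v2v5 (sign -1) contributes -[[[[[v1, v6], v4], v3], v2], v5]

[[[[[v1, v2], v3], v4], v6], v5] - [[[[[v1, v2], v4], v3], v6], v5] - [[[[[v1, v3], v4], v2], v6], v5] + [[[[[v1, v4], v3], v2], v6], v5] - [[[[[v1, v6], v2], v3], v4], v5] + [[[[[v1, v6], v2], v4], v3], v5] + [[[[[v1, v6], v3], v4], v2], v5] - [[[[[v1, v6], v4], v3], v2], v5]


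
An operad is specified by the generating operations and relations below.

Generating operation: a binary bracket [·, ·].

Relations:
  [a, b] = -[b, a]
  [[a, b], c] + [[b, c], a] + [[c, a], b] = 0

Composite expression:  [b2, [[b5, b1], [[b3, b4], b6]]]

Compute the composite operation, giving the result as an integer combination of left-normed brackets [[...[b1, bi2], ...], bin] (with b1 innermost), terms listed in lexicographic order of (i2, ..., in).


[[[[[b1, b5], b3], b4], b6], b2] - [[[[[b1, b5], b4], b3], b6], b2] - [[[[[b1, b5], b6], b3], b4], b2] + [[[[[b1, b5], b6], b4], b3], b2]

Antisymmetry and Jacobi reduce to b1-anchored left-normed brackets.
Composite bracket: [b2, [[b5, b1], [[b3, b4], b6]]]
Full expansion: 32 signed words from ab - ba (2^5 = 32).
Keep just the words that open with b1:
  word b1b5b3b4b6b2 has sign +1, contributing +[[[[[b1, b5], b3], b4], b6], b2]
  word b1b5b4b3b6b2 has sign -1, contributing -[[[[[b1, b5], b4], b3], b6], b2]
  word b1b5b6b3b4b2 has sign -1, contributing -[[[[[b1, b5], b6], b3], b4], b2]
  word b1b5b6b4b3b2 has sign +1, contributing +[[[[[b1, b5], b6], b4], b3], b2]
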